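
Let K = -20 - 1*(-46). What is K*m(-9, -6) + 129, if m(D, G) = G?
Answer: -27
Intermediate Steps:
K = 26 (K = -20 + 46 = 26)
K*m(-9, -6) + 129 = 26*(-6) + 129 = -156 + 129 = -27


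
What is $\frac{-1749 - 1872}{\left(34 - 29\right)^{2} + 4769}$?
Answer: $- \frac{71}{94} \approx -0.75532$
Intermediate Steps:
$\frac{-1749 - 1872}{\left(34 - 29\right)^{2} + 4769} = - \frac{3621}{5^{2} + 4769} = - \frac{3621}{25 + 4769} = - \frac{3621}{4794} = \left(-3621\right) \frac{1}{4794} = - \frac{71}{94}$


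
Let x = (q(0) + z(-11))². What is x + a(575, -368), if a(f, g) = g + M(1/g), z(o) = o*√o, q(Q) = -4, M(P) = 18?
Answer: -1665 + 88*I*√11 ≈ -1665.0 + 291.86*I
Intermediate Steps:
z(o) = o^(3/2)
a(f, g) = 18 + g (a(f, g) = g + 18 = 18 + g)
x = (-4 - 11*I*√11)² (x = (-4 + (-11)^(3/2))² = (-4 - 11*I*√11)² ≈ -1315.0 + 291.86*I)
x + a(575, -368) = (-1315 + 88*I*√11) + (18 - 368) = (-1315 + 88*I*√11) - 350 = -1665 + 88*I*√11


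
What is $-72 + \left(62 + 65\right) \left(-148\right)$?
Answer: $-18868$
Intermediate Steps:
$-72 + \left(62 + 65\right) \left(-148\right) = -72 + 127 \left(-148\right) = -72 - 18796 = -18868$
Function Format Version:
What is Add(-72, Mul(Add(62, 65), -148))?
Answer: -18868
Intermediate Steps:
Add(-72, Mul(Add(62, 65), -148)) = Add(-72, Mul(127, -148)) = Add(-72, -18796) = -18868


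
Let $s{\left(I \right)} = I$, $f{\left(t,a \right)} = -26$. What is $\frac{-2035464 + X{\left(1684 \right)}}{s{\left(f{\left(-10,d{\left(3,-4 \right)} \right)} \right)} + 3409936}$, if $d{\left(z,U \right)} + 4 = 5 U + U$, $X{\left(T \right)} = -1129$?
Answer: $- \frac{2036593}{3409910} \approx -0.59726$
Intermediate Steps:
$d{\left(z,U \right)} = -4 + 6 U$ ($d{\left(z,U \right)} = -4 + \left(5 U + U\right) = -4 + 6 U$)
$\frac{-2035464 + X{\left(1684 \right)}}{s{\left(f{\left(-10,d{\left(3,-4 \right)} \right)} \right)} + 3409936} = \frac{-2035464 - 1129}{-26 + 3409936} = - \frac{2036593}{3409910}$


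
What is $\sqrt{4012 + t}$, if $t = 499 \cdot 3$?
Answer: $\sqrt{5509} \approx 74.223$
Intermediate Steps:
$t = 1497$
$\sqrt{4012 + t} = \sqrt{4012 + 1497} = \sqrt{5509}$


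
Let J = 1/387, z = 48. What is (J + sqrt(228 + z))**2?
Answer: 41336245/149769 + 4*sqrt(69)/387 ≈ 276.09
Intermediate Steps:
J = 1/387 ≈ 0.0025840
(J + sqrt(228 + z))**2 = (1/387 + sqrt(228 + 48))**2 = (1/387 + sqrt(276))**2 = (1/387 + 2*sqrt(69))**2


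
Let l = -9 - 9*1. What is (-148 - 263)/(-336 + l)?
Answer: 137/118 ≈ 1.1610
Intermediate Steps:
l = -18 (l = -9 - 9 = -18)
(-148 - 263)/(-336 + l) = (-148 - 263)/(-336 - 18) = -411/(-354) = -411*(-1/354) = 137/118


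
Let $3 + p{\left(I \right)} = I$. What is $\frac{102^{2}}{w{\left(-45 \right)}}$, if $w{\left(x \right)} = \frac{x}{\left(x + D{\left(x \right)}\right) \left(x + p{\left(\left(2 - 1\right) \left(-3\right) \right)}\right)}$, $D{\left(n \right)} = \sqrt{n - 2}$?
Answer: $-530604 + \frac{58956 i \sqrt{47}}{5} \approx -5.306 \cdot 10^{5} + 80836.0 i$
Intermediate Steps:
$p{\left(I \right)} = -3 + I$
$D{\left(n \right)} = \sqrt{-2 + n}$
$w{\left(x \right)} = \frac{x}{\left(-6 + x\right) \left(x + \sqrt{-2 + x}\right)}$ ($w{\left(x \right)} = \frac{x}{\left(x + \sqrt{-2 + x}\right) \left(x - \left(3 - \left(2 - 1\right) \left(-3\right)\right)\right)} = \frac{x}{\left(x + \sqrt{-2 + x}\right) \left(x + \left(-3 + 1 \left(-3\right)\right)\right)} = \frac{x}{\left(x + \sqrt{-2 + x}\right) \left(x - 6\right)} = \frac{x}{\left(x + \sqrt{-2 + x}\right) \left(-6 + x\right)} = \frac{x}{\left(-6 + x\right) \left(x + \sqrt{-2 + x}\right)}$)
$\frac{102^{2}}{w{\left(-45 \right)}} = \frac{102^{2}}{\left(-45\right) \frac{1}{\left(-45\right)^{2} - -270 - 6 \sqrt{-2 - 45} - 45 \sqrt{-2 - 45}}} = \frac{10404}{\left(-45\right) \frac{1}{2025 + 270 - 6 \sqrt{-47} - 45 \sqrt{-47}}} = \frac{10404}{\left(-45\right) \frac{1}{2025 + 270 - 6 i \sqrt{47} - 45 i \sqrt{47}}} = \frac{10404}{\left(-45\right) \frac{1}{2295 - 51 i \sqrt{47}}} = 10404 \left(-51 + \frac{17 i \sqrt{47}}{15}\right) = -530604 + \frac{58956 i \sqrt{47}}{5}$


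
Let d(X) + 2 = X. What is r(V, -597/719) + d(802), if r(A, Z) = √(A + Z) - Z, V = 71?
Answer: 575797/719 + 2*√9068747/719 ≈ 809.21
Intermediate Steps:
d(X) = -2 + X
r(V, -597/719) + d(802) = (√(71 - 597/719) - (-597)/719) + (-2 + 802) = (√(71 - 597*1/719) - (-597)/719) + 800 = (√(71 - 597/719) - 1*(-597/719)) + 800 = (√(50452/719) + 597/719) + 800 = (2*√9068747/719 + 597/719) + 800 = (597/719 + 2*√9068747/719) + 800 = 575797/719 + 2*√9068747/719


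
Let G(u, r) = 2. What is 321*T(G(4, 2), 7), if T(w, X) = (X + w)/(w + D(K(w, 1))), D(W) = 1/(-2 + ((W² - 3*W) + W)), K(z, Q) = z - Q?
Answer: 8667/5 ≈ 1733.4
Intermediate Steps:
D(W) = 1/(-2 + W² - 2*W) (D(W) = 1/(-2 + (W² - 2*W)) = 1/(-2 + W² - 2*W))
T(w, X) = (X + w)/(w + 1/((-1 + w)² - 2*w)) (T(w, X) = (X + w)/(w + 1/(-2 + (w - 1*1)² - 2*(w - 1*1))) = (X + w)/(w + 1/(-2 + (w - 1)² - 2*(w - 1))) = (X + w)/(w + 1/(-2 + (-1 + w)² - 2*(-1 + w))) = (X + w)/(w + 1/(-2 + (-1 + w)² + (2 - 2*w))) = (X + w)/(w + 1/((-1 + w)² - 2*w)))
321*T(G(4, 2), 7) = 321*((7 + 2)*(-(-1 + 2)² + 2*2)/(-1 + 2*(-(-1 + 2)² + 2*2))) = 321*(9*(-1*1² + 4)/(-1 + 2*(-1*1² + 4))) = 321*(9*(-1*1 + 4)/(-1 + 2*(-1*1 + 4))) = 321*(9*(-1 + 4)/(-1 + 2*(-1 + 4))) = 321*(9*3/(-1 + 2*3)) = 321*(9*3/(-1 + 6)) = 321*(9*3/5) = 321*((⅕)*9*3) = 321*(27/5) = 8667/5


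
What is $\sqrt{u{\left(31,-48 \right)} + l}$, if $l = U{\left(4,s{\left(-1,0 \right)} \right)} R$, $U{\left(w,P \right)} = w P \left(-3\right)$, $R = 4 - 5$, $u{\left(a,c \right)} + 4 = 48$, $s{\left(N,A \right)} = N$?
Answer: $4 \sqrt{2} \approx 5.6569$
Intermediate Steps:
$u{\left(a,c \right)} = 44$ ($u{\left(a,c \right)} = -4 + 48 = 44$)
$R = -1$ ($R = 4 - 5 = -1$)
$U{\left(w,P \right)} = - 3 P w$ ($U{\left(w,P \right)} = P w \left(-3\right) = - 3 P w$)
$l = -12$ ($l = \left(-3\right) \left(-1\right) 4 \left(-1\right) = 12 \left(-1\right) = -12$)
$\sqrt{u{\left(31,-48 \right)} + l} = \sqrt{44 - 12} = \sqrt{32} = 4 \sqrt{2}$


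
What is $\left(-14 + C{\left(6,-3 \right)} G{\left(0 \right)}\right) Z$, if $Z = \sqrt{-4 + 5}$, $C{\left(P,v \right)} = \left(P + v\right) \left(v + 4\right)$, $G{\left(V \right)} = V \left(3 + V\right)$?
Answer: $-14$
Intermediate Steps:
$C{\left(P,v \right)} = \left(4 + v\right) \left(P + v\right)$ ($C{\left(P,v \right)} = \left(P + v\right) \left(4 + v\right) = \left(4 + v\right) \left(P + v\right)$)
$Z = 1$ ($Z = \sqrt{1} = 1$)
$\left(-14 + C{\left(6,-3 \right)} G{\left(0 \right)}\right) Z = \left(-14 + \left(\left(-3\right)^{2} + 4 \cdot 6 + 4 \left(-3\right) + 6 \left(-3\right)\right) 0 \left(3 + 0\right)\right) 1 = \left(-14 + \left(9 + 24 - 12 - 18\right) 0 \cdot 3\right) 1 = \left(-14 + 3 \cdot 0\right) 1 = \left(-14 + 0\right) 1 = \left(-14\right) 1 = -14$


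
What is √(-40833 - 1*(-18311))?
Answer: I*√22522 ≈ 150.07*I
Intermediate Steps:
√(-40833 - 1*(-18311)) = √(-40833 + 18311) = √(-22522) = I*√22522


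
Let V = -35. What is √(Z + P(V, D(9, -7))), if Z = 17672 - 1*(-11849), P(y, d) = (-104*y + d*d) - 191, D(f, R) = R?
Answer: √33019 ≈ 181.71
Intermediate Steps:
P(y, d) = -191 + d² - 104*y (P(y, d) = (-104*y + d²) - 191 = (d² - 104*y) - 191 = -191 + d² - 104*y)
Z = 29521 (Z = 17672 + 11849 = 29521)
√(Z + P(V, D(9, -7))) = √(29521 + (-191 + (-7)² - 104*(-35))) = √(29521 + (-191 + 49 + 3640)) = √(29521 + 3498) = √33019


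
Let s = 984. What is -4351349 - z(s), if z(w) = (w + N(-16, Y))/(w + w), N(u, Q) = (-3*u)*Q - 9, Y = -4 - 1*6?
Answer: -2854485109/656 ≈ -4.3514e+6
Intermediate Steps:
Y = -10 (Y = -4 - 6 = -10)
N(u, Q) = -9 - 3*Q*u (N(u, Q) = -3*Q*u - 9 = -9 - 3*Q*u)
z(w) = (-489 + w)/(2*w) (z(w) = (w + (-9 - 3*(-10)*(-16)))/(w + w) = (w + (-9 - 480))/((2*w)) = (w - 489)*(1/(2*w)) = (-489 + w)*(1/(2*w)) = (-489 + w)/(2*w))
-4351349 - z(s) = -4351349 - (-489 + 984)/(2*984) = -4351349 - 495/(2*984) = -4351349 - 1*165/656 = -4351349 - 165/656 = -2854485109/656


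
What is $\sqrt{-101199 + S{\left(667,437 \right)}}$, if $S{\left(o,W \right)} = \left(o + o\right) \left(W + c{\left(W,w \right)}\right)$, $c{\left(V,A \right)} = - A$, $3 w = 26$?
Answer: $\frac{\sqrt{4231779}}{3} \approx 685.71$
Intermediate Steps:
$w = \frac{26}{3}$ ($w = \frac{1}{3} \cdot 26 = \frac{26}{3} \approx 8.6667$)
$S{\left(o,W \right)} = 2 o \left(- \frac{26}{3} + W\right)$ ($S{\left(o,W \right)} = \left(o + o\right) \left(W - \frac{26}{3}\right) = 2 o \left(W - \frac{26}{3}\right) = 2 o \left(- \frac{26}{3} + W\right)$)
$\sqrt{-101199 + S{\left(667,437 \right)}} = \sqrt{-101199 + \frac{2}{3} \cdot 667 \left(-26 + 3 \cdot 437\right)} = \sqrt{-101199 + \frac{2}{3} \cdot 667 \left(-26 + 1311\right)} = \sqrt{-101199 + \frac{2}{3} \cdot 667 \cdot 1285} = \sqrt{-101199 + \frac{1714190}{3}} = \sqrt{\frac{1410593}{3}} = \frac{\sqrt{4231779}}{3}$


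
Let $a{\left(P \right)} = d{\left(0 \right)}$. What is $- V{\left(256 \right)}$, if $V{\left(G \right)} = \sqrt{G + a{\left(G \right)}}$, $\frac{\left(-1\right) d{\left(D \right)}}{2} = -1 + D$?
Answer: $- \sqrt{258} \approx -16.062$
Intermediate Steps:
$d{\left(D \right)} = 2 - 2 D$ ($d{\left(D \right)} = - 2 \left(-1 + D\right) = 2 - 2 D$)
$a{\left(P \right)} = 2$ ($a{\left(P \right)} = 2 - 0 = 2 + 0 = 2$)
$V{\left(G \right)} = \sqrt{2 + G}$ ($V{\left(G \right)} = \sqrt{G + 2} = \sqrt{2 + G}$)
$- V{\left(256 \right)} = - \sqrt{2 + 256} = - \sqrt{258}$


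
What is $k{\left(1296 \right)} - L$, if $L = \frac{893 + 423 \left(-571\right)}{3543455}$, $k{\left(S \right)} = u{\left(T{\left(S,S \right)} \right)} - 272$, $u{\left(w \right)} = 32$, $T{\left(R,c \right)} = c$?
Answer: $- \frac{170037712}{708691} \approx -239.93$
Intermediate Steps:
$k{\left(S \right)} = -240$ ($k{\left(S \right)} = 32 - 272 = -240$)
$L = - \frac{48128}{708691}$ ($L = \left(893 - 241533\right) \frac{1}{3543455} = \left(-240640\right) \frac{1}{3543455} = - \frac{48128}{708691} \approx -0.067911$)
$k{\left(1296 \right)} - L = -240 - - \frac{48128}{708691} = -240 + \frac{48128}{708691} = - \frac{170037712}{708691}$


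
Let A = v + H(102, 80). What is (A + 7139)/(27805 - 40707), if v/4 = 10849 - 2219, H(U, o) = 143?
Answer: -20901/6451 ≈ -3.2400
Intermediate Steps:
v = 34520 (v = 4*(10849 - 2219) = 4*8630 = 34520)
A = 34663 (A = 34520 + 143 = 34663)
(A + 7139)/(27805 - 40707) = (34663 + 7139)/(27805 - 40707) = 41802/(-12902) = 41802*(-1/12902) = -20901/6451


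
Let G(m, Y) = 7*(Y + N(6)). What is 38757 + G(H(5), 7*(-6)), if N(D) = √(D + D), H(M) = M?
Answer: 38463 + 14*√3 ≈ 38487.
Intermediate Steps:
N(D) = √2*√D (N(D) = √(2*D) = √2*√D)
G(m, Y) = 7*Y + 14*√3 (G(m, Y) = 7*(Y + √2*√6) = 7*(Y + 2*√3) = 7*Y + 14*√3)
38757 + G(H(5), 7*(-6)) = 38757 + (7*(7*(-6)) + 14*√3) = 38757 + (7*(-42) + 14*√3) = 38757 + (-294 + 14*√3) = 38463 + 14*√3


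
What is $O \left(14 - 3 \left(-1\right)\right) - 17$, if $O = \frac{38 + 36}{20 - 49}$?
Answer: $- \frac{1751}{29} \approx -60.379$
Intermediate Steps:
$O = - \frac{74}{29}$ ($O = \frac{74}{-29} = 74 \left(- \frac{1}{29}\right) = - \frac{74}{29} \approx -2.5517$)
$O \left(14 - 3 \left(-1\right)\right) - 17 = - \frac{74 \left(14 - 3 \left(-1\right)\right)}{29} - 17 = - \frac{74 \left(14 - -3\right)}{29} - 17 = - \frac{74 \left(14 + 3\right)}{29} - 17 = \left(- \frac{74}{29}\right) 17 - 17 = - \frac{1258}{29} - 17 = - \frac{1751}{29}$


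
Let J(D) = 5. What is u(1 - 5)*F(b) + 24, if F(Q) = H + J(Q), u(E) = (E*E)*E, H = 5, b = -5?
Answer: -616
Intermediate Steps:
u(E) = E³ (u(E) = E²*E = E³)
F(Q) = 10 (F(Q) = 5 + 5 = 10)
u(1 - 5)*F(b) + 24 = (1 - 5)³*10 + 24 = (-4)³*10 + 24 = -64*10 + 24 = -640 + 24 = -616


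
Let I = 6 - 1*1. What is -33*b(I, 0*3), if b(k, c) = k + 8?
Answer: -429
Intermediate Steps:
I = 5 (I = 6 - 1 = 5)
b(k, c) = 8 + k
-33*b(I, 0*3) = -33*(8 + 5) = -33*13 = -429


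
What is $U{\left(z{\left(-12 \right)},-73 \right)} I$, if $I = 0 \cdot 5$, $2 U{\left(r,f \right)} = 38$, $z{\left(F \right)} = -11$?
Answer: $0$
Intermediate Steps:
$U{\left(r,f \right)} = 19$ ($U{\left(r,f \right)} = \frac{1}{2} \cdot 38 = 19$)
$I = 0$
$U{\left(z{\left(-12 \right)},-73 \right)} I = 19 \cdot 0 = 0$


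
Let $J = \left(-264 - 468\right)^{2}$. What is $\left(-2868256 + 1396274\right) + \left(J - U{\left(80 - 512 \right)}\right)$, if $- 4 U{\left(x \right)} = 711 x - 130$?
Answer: $- \frac{2025957}{2} \approx -1.013 \cdot 10^{6}$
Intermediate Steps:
$J = 535824$ ($J = \left(-732\right)^{2} = 535824$)
$U{\left(x \right)} = \frac{65}{2} - \frac{711 x}{4}$ ($U{\left(x \right)} = - \frac{711 x - 130}{4} = - \frac{-130 + 711 x}{4} = \frac{65}{2} - \frac{711 x}{4}$)
$\left(-2868256 + 1396274\right) + \left(J - U{\left(80 - 512 \right)}\right) = \left(-2868256 + 1396274\right) + \left(535824 - \left(\frac{65}{2} - \frac{711 \left(80 - 512\right)}{4}\right)\right) = -1471982 + \left(535824 - \left(\frac{65}{2} - -76788\right)\right) = -1471982 + \left(535824 - \left(\frac{65}{2} + 76788\right)\right) = -1471982 + \left(535824 - \frac{153641}{2}\right) = -1471982 + \frac{918007}{2} = - \frac{2025957}{2}$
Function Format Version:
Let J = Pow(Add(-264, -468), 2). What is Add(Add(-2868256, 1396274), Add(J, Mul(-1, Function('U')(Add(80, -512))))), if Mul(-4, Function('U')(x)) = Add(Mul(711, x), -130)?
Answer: Rational(-2025957, 2) ≈ -1.0130e+6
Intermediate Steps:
J = 535824 (J = Pow(-732, 2) = 535824)
Function('U')(x) = Add(Rational(65, 2), Mul(Rational(-711, 4), x)) (Function('U')(x) = Mul(Rational(-1, 4), Add(Mul(711, x), -130)) = Mul(Rational(-1, 4), Add(-130, Mul(711, x))) = Add(Rational(65, 2), Mul(Rational(-711, 4), x)))
Add(Add(-2868256, 1396274), Add(J, Mul(-1, Function('U')(Add(80, -512))))) = Add(Add(-2868256, 1396274), Add(535824, Mul(-1, Add(Rational(65, 2), Mul(Rational(-711, 4), Add(80, -512)))))) = Add(-1471982, Add(535824, Mul(-1, Add(Rational(65, 2), Mul(Rational(-711, 4), -432))))) = Add(-1471982, Add(535824, Mul(-1, Add(Rational(65, 2), 76788)))) = Add(-1471982, Add(535824, Mul(-1, Rational(153641, 2)))) = Add(-1471982, Add(535824, Rational(-153641, 2))) = Add(-1471982, Rational(918007, 2)) = Rational(-2025957, 2)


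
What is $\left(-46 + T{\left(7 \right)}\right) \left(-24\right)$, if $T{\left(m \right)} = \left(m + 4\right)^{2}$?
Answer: $-1800$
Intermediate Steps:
$T{\left(m \right)} = \left(4 + m\right)^{2}$
$\left(-46 + T{\left(7 \right)}\right) \left(-24\right) = \left(-46 + \left(4 + 7\right)^{2}\right) \left(-24\right) = \left(-46 + 11^{2}\right) \left(-24\right) = \left(-46 + 121\right) \left(-24\right) = 75 \left(-24\right) = -1800$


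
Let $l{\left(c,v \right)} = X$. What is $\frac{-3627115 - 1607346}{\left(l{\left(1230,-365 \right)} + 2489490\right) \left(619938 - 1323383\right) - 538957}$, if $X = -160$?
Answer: $\frac{5234461}{1751107280807} \approx 2.9892 \cdot 10^{-6}$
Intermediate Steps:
$l{\left(c,v \right)} = -160$
$\frac{-3627115 - 1607346}{\left(l{\left(1230,-365 \right)} + 2489490\right) \left(619938 - 1323383\right) - 538957} = \frac{-3627115 - 1607346}{\left(-160 + 2489490\right) \left(619938 - 1323383\right) - 538957} = - \frac{5234461}{2489330 \left(-703445\right) - 538957} = - \frac{5234461}{-1751106741850 - 538957} = - \frac{5234461}{-1751107280807} = \left(-5234461\right) \left(- \frac{1}{1751107280807}\right) = \frac{5234461}{1751107280807}$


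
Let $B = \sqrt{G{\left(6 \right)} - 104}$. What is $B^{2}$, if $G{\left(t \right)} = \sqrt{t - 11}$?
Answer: $-104 + i \sqrt{5} \approx -104.0 + 2.2361 i$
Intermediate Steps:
$G{\left(t \right)} = \sqrt{-11 + t}$
$B = \sqrt{-104 + i \sqrt{5}}$ ($B = \sqrt{\sqrt{-11 + 6} - 104} = \sqrt{\sqrt{-5} - 104} = \sqrt{i \sqrt{5} - 104} = \sqrt{-104 + i \sqrt{5}} \approx 0.1096 + 10.199 i$)
$B^{2} = \left(\sqrt{-104 + i \sqrt{5}}\right)^{2} = -104 + i \sqrt{5}$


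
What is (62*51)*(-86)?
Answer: -271932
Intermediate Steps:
(62*51)*(-86) = 3162*(-86) = -271932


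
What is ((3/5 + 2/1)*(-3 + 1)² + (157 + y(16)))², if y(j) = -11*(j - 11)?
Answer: 315844/25 ≈ 12634.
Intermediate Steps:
y(j) = 121 - 11*j (y(j) = -11*(-11 + j) = 121 - 11*j)
((3/5 + 2/1)*(-3 + 1)² + (157 + y(16)))² = ((3/5 + 2/1)*(-3 + 1)² + (157 + (121 - 11*16)))² = ((3*(⅕) + 2*1)*(-2)² + (157 + (121 - 176)))² = ((⅗ + 2)*4 + (157 - 55))² = ((13/5)*4 + 102)² = (52/5 + 102)² = (562/5)² = 315844/25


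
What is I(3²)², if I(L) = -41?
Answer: 1681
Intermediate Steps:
I(3²)² = (-41)² = 1681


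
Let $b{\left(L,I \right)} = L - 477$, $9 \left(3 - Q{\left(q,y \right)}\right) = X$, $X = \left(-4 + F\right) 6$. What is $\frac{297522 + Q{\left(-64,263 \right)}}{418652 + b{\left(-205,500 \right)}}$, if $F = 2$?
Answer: $\frac{892579}{1253910} \approx 0.71184$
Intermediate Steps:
$X = -12$ ($X = \left(-4 + 2\right) 6 = \left(-2\right) 6 = -12$)
$Q{\left(q,y \right)} = \frac{13}{3}$ ($Q{\left(q,y \right)} = 3 - - \frac{4}{3} = 3 + \frac{4}{3} = \frac{13}{3}$)
$b{\left(L,I \right)} = -477 + L$
$\frac{297522 + Q{\left(-64,263 \right)}}{418652 + b{\left(-205,500 \right)}} = \frac{297522 + \frac{13}{3}}{418652 - 682} = \frac{892579}{3 \left(418652 - 682\right)} = \frac{892579}{3 \cdot 417970} = \frac{892579}{3} \cdot \frac{1}{417970} = \frac{892579}{1253910}$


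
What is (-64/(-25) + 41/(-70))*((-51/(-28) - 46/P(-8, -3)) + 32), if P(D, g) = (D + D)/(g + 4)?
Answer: 284001/3920 ≈ 72.449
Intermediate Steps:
P(D, g) = 2*D/(4 + g) (P(D, g) = (2*D)/(4 + g) = 2*D/(4 + g))
(-64/(-25) + 41/(-70))*((-51/(-28) - 46/P(-8, -3)) + 32) = (-64/(-25) + 41/(-70))*((-51/(-28) - 46/(2*(-8)/(4 - 3))) + 32) = (-64*(-1/25) + 41*(-1/70))*((-51*(-1/28) - 46/(2*(-8)/1)) + 32) = (64/25 - 41/70)*((51/28 - 46/(2*(-8)*1)) + 32) = 691*((51/28 - 46/(-16)) + 32)/350 = 691*((51/28 - 46*(-1/16)) + 32)/350 = 691*((51/28 + 23/8) + 32)/350 = 691*(263/56 + 32)/350 = (691/350)*(2055/56) = 284001/3920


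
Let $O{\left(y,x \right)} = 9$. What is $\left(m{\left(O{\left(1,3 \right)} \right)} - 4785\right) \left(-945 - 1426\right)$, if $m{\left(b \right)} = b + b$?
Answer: $11302557$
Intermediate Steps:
$m{\left(b \right)} = 2 b$
$\left(m{\left(O{\left(1,3 \right)} \right)} - 4785\right) \left(-945 - 1426\right) = \left(2 \cdot 9 - 4785\right) \left(-945 - 1426\right) = \left(18 - 4785\right) \left(-945 - 1426\right) = - 4767 \left(-945 - 1426\right) = \left(-4767\right) \left(-2371\right) = 11302557$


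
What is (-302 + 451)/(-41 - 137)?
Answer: -149/178 ≈ -0.83708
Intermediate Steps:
(-302 + 451)/(-41 - 137) = 149/(-178) = 149*(-1/178) = -149/178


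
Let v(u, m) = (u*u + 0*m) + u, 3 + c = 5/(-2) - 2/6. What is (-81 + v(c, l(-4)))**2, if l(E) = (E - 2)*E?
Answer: 3613801/1296 ≈ 2788.4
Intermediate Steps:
l(E) = E*(-2 + E) (l(E) = (-2 + E)*E = E*(-2 + E))
c = -35/6 (c = -3 + (5/(-2) - 2/6) = -3 + (5*(-1/2) - 2*1/6) = -3 + (-5/2 - 1/3) = -3 - 17/6 = -35/6 ≈ -5.8333)
v(u, m) = u + u**2 (v(u, m) = (u**2 + 0) + u = u**2 + u = u + u**2)
(-81 + v(c, l(-4)))**2 = (-81 - 35*(1 - 35/6)/6)**2 = (-81 - 35/6*(-29/6))**2 = (-81 + 1015/36)**2 = (-1901/36)**2 = 3613801/1296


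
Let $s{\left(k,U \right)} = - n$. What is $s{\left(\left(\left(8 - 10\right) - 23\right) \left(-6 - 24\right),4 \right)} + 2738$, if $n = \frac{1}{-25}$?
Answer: $\frac{68451}{25} \approx 2738.0$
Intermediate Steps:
$n = - \frac{1}{25} \approx -0.04$
$s{\left(k,U \right)} = \frac{1}{25}$ ($s{\left(k,U \right)} = \left(-1\right) \left(- \frac{1}{25}\right) = \frac{1}{25}$)
$s{\left(\left(\left(8 - 10\right) - 23\right) \left(-6 - 24\right),4 \right)} + 2738 = \frac{1}{25} + 2738 = \frac{68451}{25}$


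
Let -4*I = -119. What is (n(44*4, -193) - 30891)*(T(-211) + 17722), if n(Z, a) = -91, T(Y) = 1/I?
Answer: -9334088772/17 ≈ -5.4906e+8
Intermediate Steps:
I = 119/4 (I = -1/4*(-119) = 119/4 ≈ 29.750)
T(Y) = 4/119 (T(Y) = 1/(119/4) = 4/119)
(n(44*4, -193) - 30891)*(T(-211) + 17722) = (-91 - 30891)*(4/119 + 17722) = -30982*2108922/119 = -9334088772/17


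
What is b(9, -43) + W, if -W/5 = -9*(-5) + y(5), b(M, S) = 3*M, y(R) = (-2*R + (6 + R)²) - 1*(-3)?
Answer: -768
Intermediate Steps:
y(R) = 3 + (6 + R)² - 2*R (y(R) = ((6 + R)² - 2*R) + 3 = 3 + (6 + R)² - 2*R)
W = -795 (W = -5*(-9*(-5) + (39 + 5² + 10*5)) = -5*(45 + (39 + 25 + 50)) = -5*(45 + 114) = -5*159 = -795)
b(9, -43) + W = 3*9 - 795 = 27 - 795 = -768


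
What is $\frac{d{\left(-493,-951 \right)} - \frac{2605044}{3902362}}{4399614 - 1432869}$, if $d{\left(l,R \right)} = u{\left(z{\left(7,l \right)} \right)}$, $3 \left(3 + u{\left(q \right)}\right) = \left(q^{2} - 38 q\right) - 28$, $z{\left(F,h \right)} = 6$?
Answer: $- \frac{90145603}{3473193885507} \approx -2.5955 \cdot 10^{-5}$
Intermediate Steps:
$u{\left(q \right)} = - \frac{37}{3} - \frac{38 q}{3} + \frac{q^{2}}{3}$ ($u{\left(q \right)} = -3 + \frac{\left(q^{2} - 38 q\right) - 28}{3} = -3 + \frac{-28 + q^{2} - 38 q}{3} = -3 - \left(\frac{28}{3} - \frac{q^{2}}{3} + \frac{38 q}{3}\right) = - \frac{37}{3} - \frac{38 q}{3} + \frac{q^{2}}{3}$)
$d{\left(l,R \right)} = - \frac{229}{3}$ ($d{\left(l,R \right)} = - \frac{37}{3} - 76 + \frac{6^{2}}{3} = - \frac{37}{3} - 76 + \frac{1}{3} \cdot 36 = - \frac{37}{3} - 76 + 12 = - \frac{229}{3}$)
$\frac{d{\left(-493,-951 \right)} - \frac{2605044}{3902362}}{4399614 - 1432869} = \frac{- \frac{229}{3} - \frac{2605044}{3902362}}{4399614 - 1432869} = \frac{- \frac{229}{3} - \frac{1302522}{1951181}}{4399614 - 1432869} = \frac{- \frac{229}{3} - \frac{1302522}{1951181}}{2966745} = \left(- \frac{450728015}{5853543}\right) \frac{1}{2966745} = - \frac{90145603}{3473193885507}$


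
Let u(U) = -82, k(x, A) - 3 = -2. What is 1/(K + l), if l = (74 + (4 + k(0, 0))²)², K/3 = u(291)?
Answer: 1/9555 ≈ 0.00010466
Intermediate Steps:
k(x, A) = 1 (k(x, A) = 3 - 2 = 1)
K = -246 (K = 3*(-82) = -246)
l = 9801 (l = (74 + (4 + 1)²)² = (74 + 5²)² = (74 + 25)² = 99² = 9801)
1/(K + l) = 1/(-246 + 9801) = 1/9555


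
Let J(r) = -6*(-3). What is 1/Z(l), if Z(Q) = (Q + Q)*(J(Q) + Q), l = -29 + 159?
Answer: 1/38480 ≈ 2.5988e-5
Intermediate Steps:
l = 130
J(r) = 18
Z(Q) = 2*Q*(18 + Q) (Z(Q) = (Q + Q)*(18 + Q) = (2*Q)*(18 + Q) = 2*Q*(18 + Q))
1/Z(l) = 1/(2*130*(18 + 130)) = 1/(2*130*148) = 1/38480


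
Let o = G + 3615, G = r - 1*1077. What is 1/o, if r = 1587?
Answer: 1/4125 ≈ 0.00024242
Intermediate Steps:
G = 510 (G = 1587 - 1*1077 = 1587 - 1077 = 510)
o = 4125 (o = 510 + 3615 = 4125)
1/o = 1/4125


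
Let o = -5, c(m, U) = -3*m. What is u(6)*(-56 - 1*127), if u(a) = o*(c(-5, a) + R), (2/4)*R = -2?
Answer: 10065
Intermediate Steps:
R = -4 (R = 2*(-2) = -4)
u(a) = -55 (u(a) = -5*(-3*(-5) - 4) = -5*(15 - 4) = -5*11 = -55)
u(6)*(-56 - 1*127) = -55*(-56 - 1*127) = -55*(-56 - 127) = -55*(-183) = 10065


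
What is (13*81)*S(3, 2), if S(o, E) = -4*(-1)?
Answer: 4212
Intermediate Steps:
S(o, E) = 4
(13*81)*S(3, 2) = (13*81)*4 = 1053*4 = 4212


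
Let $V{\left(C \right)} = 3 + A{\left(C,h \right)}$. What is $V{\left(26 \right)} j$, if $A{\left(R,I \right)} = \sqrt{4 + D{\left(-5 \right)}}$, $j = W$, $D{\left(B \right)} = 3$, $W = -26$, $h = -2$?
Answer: $-78 - 26 \sqrt{7} \approx -146.79$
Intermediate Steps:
$j = -26$
$A{\left(R,I \right)} = \sqrt{7}$ ($A{\left(R,I \right)} = \sqrt{4 + 3} = \sqrt{7}$)
$V{\left(C \right)} = 3 + \sqrt{7}$
$V{\left(26 \right)} j = \left(3 + \sqrt{7}\right) \left(-26\right) = -78 - 26 \sqrt{7}$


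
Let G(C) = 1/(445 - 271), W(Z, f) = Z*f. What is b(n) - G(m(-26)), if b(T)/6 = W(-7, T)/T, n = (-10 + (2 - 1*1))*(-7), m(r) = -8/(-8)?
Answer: -7309/174 ≈ -42.006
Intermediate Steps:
m(r) = 1 (m(r) = -8*(-⅛) = 1)
G(C) = 1/174
n = 63 (n = (-10 + (2 - 1))*(-7) = (-10 + 1)*(-7) = -9*(-7) = 63)
b(T) = -42 (b(T) = 6*((-7*T)/T) = 6*(-7) = -42)
b(n) - G(m(-26)) = -42 - 1*1/174 = -42 - 1/174 = -7309/174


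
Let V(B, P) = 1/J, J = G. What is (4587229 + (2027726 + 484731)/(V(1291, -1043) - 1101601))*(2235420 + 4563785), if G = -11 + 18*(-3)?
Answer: 2233294647443794289845/71604066 ≈ 3.1189e+13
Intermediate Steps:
G = -65 (G = -11 - 54 = -65)
J = -65
V(B, P) = -1/65 (V(B, P) = 1/(-65) = -1/65)
(4587229 + (2027726 + 484731)/(V(1291, -1043) - 1101601))*(2235420 + 4563785) = (4587229 + (2027726 + 484731)/(-1/65 - 1101601))*(2235420 + 4563785) = (4587229 + 2512457/(-71604066/65))*6799205 = (4587229 + 2512457*(-65/71604066))*6799205 = (4587229 - 163309705/71604066)*6799205 = (328464084763409/71604066)*6799205 = 2233294647443794289845/71604066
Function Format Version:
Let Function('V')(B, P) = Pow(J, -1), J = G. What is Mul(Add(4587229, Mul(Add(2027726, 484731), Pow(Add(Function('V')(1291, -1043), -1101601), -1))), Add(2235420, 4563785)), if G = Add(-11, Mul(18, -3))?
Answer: Rational(2233294647443794289845, 71604066) ≈ 3.1189e+13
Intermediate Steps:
G = -65 (G = Add(-11, -54) = -65)
J = -65
Function('V')(B, P) = Rational(-1, 65) (Function('V')(B, P) = Pow(-65, -1) = Rational(-1, 65))
Mul(Add(4587229, Mul(Add(2027726, 484731), Pow(Add(Function('V')(1291, -1043), -1101601), -1))), Add(2235420, 4563785)) = Mul(Add(4587229, Mul(Add(2027726, 484731), Pow(Add(Rational(-1, 65), -1101601), -1))), Add(2235420, 4563785)) = Mul(Add(4587229, Mul(2512457, Pow(Rational(-71604066, 65), -1))), 6799205) = Mul(Add(4587229, Mul(2512457, Rational(-65, 71604066))), 6799205) = Mul(Add(4587229, Rational(-163309705, 71604066)), 6799205) = Mul(Rational(328464084763409, 71604066), 6799205) = Rational(2233294647443794289845, 71604066)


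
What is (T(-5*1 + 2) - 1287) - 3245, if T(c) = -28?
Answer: -4560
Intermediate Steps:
(T(-5*1 + 2) - 1287) - 3245 = (-28 - 1287) - 3245 = -1315 - 3245 = -4560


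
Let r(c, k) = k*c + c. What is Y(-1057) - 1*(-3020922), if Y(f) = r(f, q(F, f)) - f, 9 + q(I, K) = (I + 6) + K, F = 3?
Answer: 4138171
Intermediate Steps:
q(I, K) = -3 + I + K (q(I, K) = -9 + ((I + 6) + K) = -9 + ((6 + I) + K) = -9 + (6 + I + K) = -3 + I + K)
r(c, k) = c + c*k (r(c, k) = c*k + c = c + c*k)
Y(f) = -f + f*(1 + f) (Y(f) = f*(1 + (-3 + 3 + f)) - f = f*(1 + f) - f = -f + f*(1 + f))
Y(-1057) - 1*(-3020922) = (-1057)² - 1*(-3020922) = 1117249 + 3020922 = 4138171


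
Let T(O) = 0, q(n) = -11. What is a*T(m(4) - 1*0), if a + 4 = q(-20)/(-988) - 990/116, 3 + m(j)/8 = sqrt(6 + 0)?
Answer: 0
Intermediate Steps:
m(j) = -24 + 8*sqrt(6) (m(j) = -24 + 8*sqrt(6 + 0) = -24 + 8*sqrt(6))
a = -358819/28652 (a = -4 + (-11/(-988) - 990/116) = -4 + (-11*(-1/988) - 990*1/116) = -4 + (11/988 - 495/58) = -4 - 244211/28652 = -358819/28652 ≈ -12.523)
a*T(m(4) - 1*0) = -358819/28652*0 = 0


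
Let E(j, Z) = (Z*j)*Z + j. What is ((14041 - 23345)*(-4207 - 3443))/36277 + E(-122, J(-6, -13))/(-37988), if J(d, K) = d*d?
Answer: 1354779473809/689045338 ≈ 1966.2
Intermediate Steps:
J(d, K) = d²
E(j, Z) = j + j*Z² (E(j, Z) = j*Z² + j = j + j*Z²)
((14041 - 23345)*(-4207 - 3443))/36277 + E(-122, J(-6, -13))/(-37988) = ((14041 - 23345)*(-4207 - 3443))/36277 - 122*(1 + ((-6)²)²)/(-37988) = -9304*(-7650)*(1/36277) - 122*(1 + 36²)*(-1/37988) = 71175600*(1/36277) - 122*(1 + 1296)*(-1/37988) = 71175600/36277 - 122*1297*(-1/37988) = 71175600/36277 - 158234*(-1/37988) = 71175600/36277 + 79117/18994 = 1354779473809/689045338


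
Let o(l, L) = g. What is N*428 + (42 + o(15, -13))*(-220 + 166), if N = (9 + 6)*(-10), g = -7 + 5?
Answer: -66360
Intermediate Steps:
g = -2
o(l, L) = -2
N = -150 (N = 15*(-10) = -150)
N*428 + (42 + o(15, -13))*(-220 + 166) = -150*428 + (42 - 2)*(-220 + 166) = -64200 + 40*(-54) = -64200 - 2160 = -66360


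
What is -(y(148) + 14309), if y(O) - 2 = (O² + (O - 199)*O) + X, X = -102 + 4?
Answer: -28569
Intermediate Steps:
X = -98
y(O) = -96 + O² + O*(-199 + O) (y(O) = 2 + ((O² + (O - 199)*O) - 98) = 2 + ((O² + (-199 + O)*O) - 98) = 2 + ((O² + O*(-199 + O)) - 98) = 2 + (-98 + O² + O*(-199 + O)) = -96 + O² + O*(-199 + O))
-(y(148) + 14309) = -((-96 - 199*148 + 2*148²) + 14309) = -((-96 - 29452 + 2*21904) + 14309) = -((-96 - 29452 + 43808) + 14309) = -(14260 + 14309) = -1*28569 = -28569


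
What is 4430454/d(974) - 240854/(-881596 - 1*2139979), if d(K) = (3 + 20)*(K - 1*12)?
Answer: 180976732171/903450925 ≈ 200.32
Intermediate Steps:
d(K) = -276 + 23*K (d(K) = 23*(K - 12) = 23*(-12 + K) = -276 + 23*K)
4430454/d(974) - 240854/(-881596 - 1*2139979) = 4430454/(-276 + 23*974) - 240854/(-881596 - 1*2139979) = 4430454/(-276 + 22402) - 240854/(-881596 - 2139979) = 4430454/22126 - 240854/(-3021575) = 4430454*(1/22126) - 240854*(-1/3021575) = 59871/299 + 240854/3021575 = 180976732171/903450925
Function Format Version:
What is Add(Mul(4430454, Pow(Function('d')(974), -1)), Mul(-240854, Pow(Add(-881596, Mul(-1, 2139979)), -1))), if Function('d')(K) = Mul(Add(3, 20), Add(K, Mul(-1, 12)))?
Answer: Rational(180976732171, 903450925) ≈ 200.32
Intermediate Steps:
Function('d')(K) = Add(-276, Mul(23, K)) (Function('d')(K) = Mul(23, Add(K, -12)) = Mul(23, Add(-12, K)) = Add(-276, Mul(23, K)))
Add(Mul(4430454, Pow(Function('d')(974), -1)), Mul(-240854, Pow(Add(-881596, Mul(-1, 2139979)), -1))) = Add(Mul(4430454, Pow(Add(-276, Mul(23, 974)), -1)), Mul(-240854, Pow(Add(-881596, Mul(-1, 2139979)), -1))) = Add(Mul(4430454, Pow(Add(-276, 22402), -1)), Mul(-240854, Pow(Add(-881596, -2139979), -1))) = Add(Mul(4430454, Pow(22126, -1)), Mul(-240854, Pow(-3021575, -1))) = Add(Mul(4430454, Rational(1, 22126)), Mul(-240854, Rational(-1, 3021575))) = Add(Rational(59871, 299), Rational(240854, 3021575)) = Rational(180976732171, 903450925)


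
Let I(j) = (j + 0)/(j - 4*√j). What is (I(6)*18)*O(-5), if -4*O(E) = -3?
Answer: -81/10 - 27*√6/5 ≈ -21.327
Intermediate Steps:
O(E) = ¾ (O(E) = -¼*(-3) = ¾)
I(j) = j/(j - 4*√j)
(I(6)*18)*O(-5) = ((6/(6 - 4*√6))*18)*(¾) = (108/(6 - 4*√6))*(¾) = 81/(6 - 4*√6)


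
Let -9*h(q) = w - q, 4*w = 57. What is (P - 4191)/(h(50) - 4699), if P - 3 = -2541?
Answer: 242244/169021 ≈ 1.4332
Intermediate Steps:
w = 57/4 (w = (¼)*57 = 57/4 ≈ 14.250)
P = -2538 (P = 3 - 2541 = -2538)
h(q) = -19/12 + q/9 (h(q) = -(57/4 - q)/9 = -19/12 + q/9)
(P - 4191)/(h(50) - 4699) = (-2538 - 4191)/((-19/12 + (⅑)*50) - 4699) = -6729/((-19/12 + 50/9) - 4699) = -6729/(143/36 - 4699) = -6729/(-169021/36) = -6729*(-36/169021) = 242244/169021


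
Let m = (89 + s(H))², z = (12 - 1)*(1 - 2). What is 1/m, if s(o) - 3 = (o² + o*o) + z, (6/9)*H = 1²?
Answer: 4/29241 ≈ 0.00013679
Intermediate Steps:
H = 3/2 (H = (3/2)*1² = (3/2)*1 = 3/2 ≈ 1.5000)
z = -11 (z = 11*(-1) = -11)
s(o) = -8 + 2*o² (s(o) = 3 + ((o² + o*o) - 11) = 3 + ((o² + o²) - 11) = 3 + (2*o² - 11) = 3 + (-11 + 2*o²) = -8 + 2*o²)
m = 29241/4 (m = (89 + (-8 + 2*(3/2)²))² = (89 + (-8 + 2*(9/4)))² = (89 + (-8 + 9/2))² = (89 - 7/2)² = (171/2)² = 29241/4 ≈ 7310.3)
1/m = 1/(29241/4) = 4/29241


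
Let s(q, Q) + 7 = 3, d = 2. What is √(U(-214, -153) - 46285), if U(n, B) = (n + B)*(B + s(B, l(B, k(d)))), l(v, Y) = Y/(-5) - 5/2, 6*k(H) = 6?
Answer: √11334 ≈ 106.46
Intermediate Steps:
k(H) = 1 (k(H) = (⅙)*6 = 1)
l(v, Y) = -5/2 - Y/5 (l(v, Y) = Y*(-⅕) - 5*½ = -Y/5 - 5/2 = -5/2 - Y/5)
s(q, Q) = -4 (s(q, Q) = -7 + 3 = -4)
U(n, B) = (-4 + B)*(B + n) (U(n, B) = (n + B)*(B - 4) = (B + n)*(-4 + B) = (-4 + B)*(B + n))
√(U(-214, -153) - 46285) = √(((-153)² - 4*(-153) - 4*(-214) - 153*(-214)) - 46285) = √((23409 + 612 + 856 + 32742) - 46285) = √(57619 - 46285) = √11334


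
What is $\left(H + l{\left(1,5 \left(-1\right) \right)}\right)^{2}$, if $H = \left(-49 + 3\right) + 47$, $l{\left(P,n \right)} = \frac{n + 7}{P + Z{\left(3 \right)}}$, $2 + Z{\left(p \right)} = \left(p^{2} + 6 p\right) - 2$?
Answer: $\frac{169}{144} \approx 1.1736$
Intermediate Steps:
$Z{\left(p \right)} = -4 + p^{2} + 6 p$ ($Z{\left(p \right)} = -2 - \left(2 - p^{2} - 6 p\right) = -2 + \left(-2 + p^{2} + 6 p\right) = -4 + p^{2} + 6 p$)
$l{\left(P,n \right)} = \frac{7 + n}{23 + P}$ ($l{\left(P,n \right)} = \frac{n + 7}{P + \left(-4 + 3^{2} + 6 \cdot 3\right)} = \frac{7 + n}{P + \left(-4 + 9 + 18\right)} = \frac{7 + n}{P + 23} = \frac{7 + n}{23 + P}$)
$H = 1$ ($H = -46 + 47 = 1$)
$\left(H + l{\left(1,5 \left(-1\right) \right)}\right)^{2} = \left(1 + \frac{7 + 5 \left(-1\right)}{23 + 1}\right)^{2} = \left(1 + \frac{7 - 5}{24}\right)^{2} = \left(1 + \frac{1}{24} \cdot 2\right)^{2} = \left(1 + \frac{1}{12}\right)^{2} = \left(\frac{13}{12}\right)^{2} = \frac{169}{144}$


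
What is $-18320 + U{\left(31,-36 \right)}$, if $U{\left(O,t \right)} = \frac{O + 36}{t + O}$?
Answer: $- \frac{91667}{5} \approx -18333.0$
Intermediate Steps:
$U{\left(O,t \right)} = \frac{36 + O}{O + t}$
$-18320 + U{\left(31,-36 \right)} = -18320 + \frac{36 + 31}{31 - 36} = -18320 + \frac{1}{-5} \cdot 67 = -18320 - \frac{67}{5} = - \frac{91667}{5}$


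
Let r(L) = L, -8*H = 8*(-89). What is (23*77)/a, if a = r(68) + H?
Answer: 1771/157 ≈ 11.280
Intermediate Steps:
H = 89 (H = -(-89) = -⅛*(-712) = 89)
a = 157 (a = 68 + 89 = 157)
(23*77)/a = (23*77)/157 = 1771*(1/157) = 1771/157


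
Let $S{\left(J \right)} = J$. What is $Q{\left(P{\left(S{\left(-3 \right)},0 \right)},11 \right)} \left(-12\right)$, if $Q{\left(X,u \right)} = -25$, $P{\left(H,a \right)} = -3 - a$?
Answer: $300$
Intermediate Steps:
$Q{\left(P{\left(S{\left(-3 \right)},0 \right)},11 \right)} \left(-12\right) = \left(-25\right) \left(-12\right) = 300$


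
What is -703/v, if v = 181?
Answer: -703/181 ≈ -3.8840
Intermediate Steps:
-703/v = -703/181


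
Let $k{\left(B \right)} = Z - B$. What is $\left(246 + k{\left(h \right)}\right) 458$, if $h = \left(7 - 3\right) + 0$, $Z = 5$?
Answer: $113126$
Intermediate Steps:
$h = 4$ ($h = 4 + 0 = 4$)
$k{\left(B \right)} = 5 - B$
$\left(246 + k{\left(h \right)}\right) 458 = \left(246 + \left(5 - 4\right)\right) 458 = \left(246 + 1\right) 458 = 247 \cdot 458 = 113126$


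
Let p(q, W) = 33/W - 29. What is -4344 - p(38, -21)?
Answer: -30194/7 ≈ -4313.4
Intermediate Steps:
p(q, W) = -29 + 33/W
-4344 - p(38, -21) = -4344 - (-29 + 33/(-21)) = -4344 - (-29 + 33*(-1/21)) = -4344 - (-29 - 11/7) = -4344 - 1*(-214/7) = -4344 + 214/7 = -30194/7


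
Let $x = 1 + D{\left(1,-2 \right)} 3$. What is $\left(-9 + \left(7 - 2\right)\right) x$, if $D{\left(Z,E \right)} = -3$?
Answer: $32$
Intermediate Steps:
$x = -8$ ($x = 1 - 9 = -8$)
$\left(-9 + \left(7 - 2\right)\right) x = \left(-9 + \left(7 - 2\right)\right) \left(-8\right) = \left(-9 + 5\right) \left(-8\right) = \left(-4\right) \left(-8\right) = 32$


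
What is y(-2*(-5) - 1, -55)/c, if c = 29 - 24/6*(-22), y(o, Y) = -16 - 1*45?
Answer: -61/117 ≈ -0.52137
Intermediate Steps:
y(o, Y) = -61 (y(o, Y) = -16 - 45 = -61)
c = 117 (c = 29 - 24*⅙*(-22) = 29 - 4*(-22) = 29 + 88 = 117)
y(-2*(-5) - 1, -55)/c = -61/117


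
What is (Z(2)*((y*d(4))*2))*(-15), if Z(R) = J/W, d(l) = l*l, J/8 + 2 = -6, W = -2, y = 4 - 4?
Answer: 0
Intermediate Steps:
y = 0
J = -64 (J = -16 + 8*(-6) = -16 - 48 = -64)
d(l) = l²
Z(R) = 32 (Z(R) = -64/(-2) = -64*(-½) = 32)
(Z(2)*((y*d(4))*2))*(-15) = (32*((0*4²)*2))*(-15) = (32*((0*16)*2))*(-15) = (32*(0*2))*(-15) = (32*0)*(-15) = 0*(-15) = 0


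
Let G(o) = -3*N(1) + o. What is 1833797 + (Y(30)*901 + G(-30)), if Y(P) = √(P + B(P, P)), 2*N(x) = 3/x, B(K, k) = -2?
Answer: 3667525/2 + 1802*√7 ≈ 1.8385e+6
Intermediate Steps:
N(x) = 3/(2*x) (N(x) = (3/x)/2 = 3/(2*x))
G(o) = -9/2 + o (G(o) = -9/(2*1) + o = -9/2 + o)
Y(P) = √(-2 + P) (Y(P) = √(P - 2) = √(-2 + P))
1833797 + (Y(30)*901 + G(-30)) = 1833797 + (√(-2 + 30)*901 + (-9/2 - 30)) = 1833797 + (√28*901 - 69/2) = 1833797 + ((2*√7)*901 - 69/2) = 1833797 + (1802*√7 - 69/2) = 1833797 + (-69/2 + 1802*√7) = 3667525/2 + 1802*√7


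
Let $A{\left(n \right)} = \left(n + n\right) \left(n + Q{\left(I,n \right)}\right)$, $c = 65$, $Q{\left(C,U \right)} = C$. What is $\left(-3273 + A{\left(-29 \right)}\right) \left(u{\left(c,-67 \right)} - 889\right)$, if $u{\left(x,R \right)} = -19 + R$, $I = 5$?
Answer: $1833975$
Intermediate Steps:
$A{\left(n \right)} = 2 n \left(5 + n\right)$ ($A{\left(n \right)} = \left(n + n\right) \left(n + 5\right) = 2 n \left(5 + n\right)$)
$\left(-3273 + A{\left(-29 \right)}\right) \left(u{\left(c,-67 \right)} - 889\right) = \left(-3273 + 2 \left(-29\right) \left(5 - 29\right)\right) \left(\left(-19 - 67\right) - 889\right) = \left(-3273 + 2 \left(-29\right) \left(-24\right)\right) \left(-86 - 889\right) = \left(-3273 + 1392\right) \left(-975\right) = \left(-1881\right) \left(-975\right) = 1833975$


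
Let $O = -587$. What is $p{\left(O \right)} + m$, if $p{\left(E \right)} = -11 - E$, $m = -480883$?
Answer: $-480307$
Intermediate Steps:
$p{\left(O \right)} + m = \left(-11 - -587\right) - 480883 = \left(-11 + 587\right) - 480883 = 576 - 480883 = -480307$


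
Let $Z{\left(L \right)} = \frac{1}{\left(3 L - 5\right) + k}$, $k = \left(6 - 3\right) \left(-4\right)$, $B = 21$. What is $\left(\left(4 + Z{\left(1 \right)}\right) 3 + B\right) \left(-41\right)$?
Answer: $- \frac{18819}{14} \approx -1344.2$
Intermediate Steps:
$k = -12$ ($k = 3 \left(-4\right) = -12$)
$Z{\left(L \right)} = \frac{1}{-17 + 3 L}$ ($Z{\left(L \right)} = \frac{1}{\left(3 L - 5\right) - 12} = \frac{1}{\left(-5 + 3 L\right) - 12} = \frac{1}{-17 + 3 L}$)
$\left(\left(4 + Z{\left(1 \right)}\right) 3 + B\right) \left(-41\right) = \left(\left(4 + \frac{1}{-17 + 3 \cdot 1}\right) 3 + 21\right) \left(-41\right) = \left(\left(4 + \frac{1}{-17 + 3}\right) 3 + 21\right) \left(-41\right) = \left(\left(4 + \frac{1}{-14}\right) 3 + 21\right) \left(-41\right) = \left(\left(4 - \frac{1}{14}\right) 3 + 21\right) \left(-41\right) = \left(\frac{55}{14} \cdot 3 + 21\right) \left(-41\right) = \left(\frac{165}{14} + 21\right) \left(-41\right) = \frac{459}{14} \left(-41\right) = - \frac{18819}{14}$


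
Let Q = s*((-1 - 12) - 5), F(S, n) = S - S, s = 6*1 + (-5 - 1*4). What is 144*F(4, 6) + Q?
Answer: 54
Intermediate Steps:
s = -3 (s = 6 + (-5 - 4) = 6 - 9 = -3)
F(S, n) = 0
Q = 54 (Q = -3*((-1 - 12) - 5) = -3*(-13 - 5) = -3*(-18) = 54)
144*F(4, 6) + Q = 144*0 + 54 = 0 + 54 = 54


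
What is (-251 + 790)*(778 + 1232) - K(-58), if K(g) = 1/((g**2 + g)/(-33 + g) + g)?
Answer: 9299819851/8584 ≈ 1.0834e+6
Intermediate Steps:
K(g) = 1/(g + (g + g**2)/(-33 + g)) (K(g) = 1/((g + g**2)/(-33 + g) + g) = 1/(g + (g + g**2)/(-33 + g)))
(-251 + 790)*(778 + 1232) - K(-58) = (-251 + 790)*(778 + 1232) - (-33 - 58)/(2*(-58)*(-16 - 58)) = 539*2010 - (-1)*(-91)/(2*58*(-74)) = 1083390 - (-1)*(-1)*(-91)/(2*58*74) = 1083390 - 1*(-91/8584) = 1083390 + 91/8584 = 9299819851/8584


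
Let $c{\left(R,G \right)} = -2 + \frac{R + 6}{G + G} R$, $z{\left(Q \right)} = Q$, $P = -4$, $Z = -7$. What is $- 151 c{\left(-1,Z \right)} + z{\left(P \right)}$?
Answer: $\frac{3417}{14} \approx 244.07$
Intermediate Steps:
$c{\left(R,G \right)} = -2 + \frac{R \left(6 + R\right)}{2 G}$ ($c{\left(R,G \right)} = -2 + \frac{6 + R}{2 G} R = -2 + \frac{R \left(6 + R\right)}{2 G}$)
$- 151 c{\left(-1,Z \right)} + z{\left(P \right)} = - 151 \frac{\left(-1\right)^{2} - -28 + 6 \left(-1\right)}{2 \left(-7\right)} - 4 = - 151 \cdot \frac{1}{2} \left(- \frac{1}{7}\right) \left(1 + 28 - 6\right) - 4 = - 151 \cdot \frac{1}{2} \left(- \frac{1}{7}\right) 23 - 4 = \left(-151\right) \left(- \frac{23}{14}\right) - 4 = \frac{3473}{14} - 4 = \frac{3417}{14}$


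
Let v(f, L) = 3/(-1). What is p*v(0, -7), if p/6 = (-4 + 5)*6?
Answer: -108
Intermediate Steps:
v(f, L) = -3 (v(f, L) = 3*(-1) = -3)
p = 36 (p = 6*((-4 + 5)*6) = 6*(1*6) = 6*6 = 36)
p*v(0, -7) = 36*(-3) = -108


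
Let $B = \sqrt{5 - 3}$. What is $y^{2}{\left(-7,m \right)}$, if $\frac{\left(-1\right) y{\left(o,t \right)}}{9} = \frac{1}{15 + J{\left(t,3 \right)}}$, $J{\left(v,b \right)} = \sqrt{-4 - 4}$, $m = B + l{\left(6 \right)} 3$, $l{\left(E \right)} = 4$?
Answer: $\frac{81}{\left(15 + 2 i \sqrt{2}\right)^{2}} \approx 0.32377 - 0.1266 i$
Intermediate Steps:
$B = \sqrt{2} \approx 1.4142$
$m = 12 + \sqrt{2}$ ($m = \sqrt{2} + 4 \cdot 3 = \sqrt{2} + 12 = 12 + \sqrt{2} \approx 13.414$)
$J{\left(v,b \right)} = 2 i \sqrt{2}$ ($J{\left(v,b \right)} = \sqrt{-8} = 2 i \sqrt{2}$)
$y{\left(o,t \right)} = - \frac{9}{15 + 2 i \sqrt{2}}$
$y^{2}{\left(-7,m \right)} = \left(- \frac{135}{233} + \frac{18 i \sqrt{2}}{233}\right)^{2}$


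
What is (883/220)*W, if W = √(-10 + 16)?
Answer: 883*√6/220 ≈ 9.8314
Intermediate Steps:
W = √6 ≈ 2.4495
(883/220)*W = (883/220)*√6 = (883*(1/220))*√6 = 883*√6/220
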